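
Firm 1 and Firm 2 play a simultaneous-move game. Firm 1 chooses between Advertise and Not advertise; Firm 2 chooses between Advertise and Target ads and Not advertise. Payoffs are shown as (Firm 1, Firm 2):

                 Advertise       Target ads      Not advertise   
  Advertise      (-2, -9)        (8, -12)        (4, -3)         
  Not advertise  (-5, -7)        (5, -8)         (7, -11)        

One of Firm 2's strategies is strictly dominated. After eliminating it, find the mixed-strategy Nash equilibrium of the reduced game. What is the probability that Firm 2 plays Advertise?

q = 1/2

Firm 2's strategy Target ads is strictly dominated by Advertise: -9 > -12 and -7 > -8. Eliminate Target ads.
For Firm 1 to be willing to mix, Firm 1 must be indifferent between Advertise and Not advertise, which pins down Firm 2's mix.
  Firm 1's expected payoff from Advertise: q·(-2) + (1−q)·4 = -6q + 4
  Firm 1's expected payoff from Not advertise: q·(-5) + (1−q)·7 = -12q + 7
  -6q + 4 = -12q + 7  ⇒  6q = 3  ⇒  q = 1/2.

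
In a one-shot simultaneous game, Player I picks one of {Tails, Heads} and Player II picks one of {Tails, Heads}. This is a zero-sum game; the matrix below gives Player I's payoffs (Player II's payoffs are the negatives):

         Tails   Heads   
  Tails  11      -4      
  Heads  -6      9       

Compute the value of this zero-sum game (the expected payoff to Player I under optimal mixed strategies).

In a mixed equilibrium Player I is indifferent between Tails and Heads; this condition fixes q.
  Player I's expected payoff from Tails: q·11 + (1−q)·(-4) = 15q - 4
  Player I's expected payoff from Heads: q·(-6) + (1−q)·9 = -15q + 9
  15q - 4 = -15q + 9  ⇒  30q = 13  ⇒  q = 13/30.
The value is Player I's expected payoff against this mix (using Tails): (13/30)·11 + (17/30)·(-4) = 5/2.

v = 5/2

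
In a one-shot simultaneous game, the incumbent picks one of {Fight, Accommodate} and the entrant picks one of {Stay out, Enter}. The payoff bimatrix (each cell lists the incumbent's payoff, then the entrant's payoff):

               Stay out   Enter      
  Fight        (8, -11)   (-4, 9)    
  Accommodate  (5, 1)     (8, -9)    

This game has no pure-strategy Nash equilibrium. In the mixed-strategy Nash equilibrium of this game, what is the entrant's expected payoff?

-3

For the entrant to be willing to mix, the entrant must be indifferent between Stay out and Enter, which pins down the incumbent's mix.
  the entrant's expected payoff from Stay out: p·(-11) + (1−p)·1 = -12p + 1
  the entrant's expected payoff from Enter: p·9 + (1−p)·(-9) = 18p - 9
  -12p + 1 = 18p - 9  ⇒  -30p = -10  ⇒  p = 1/3.
At equilibrium the entrant is indifferent across columns, so the entrant's payoff equals the payoff from Stay out: (1/3)·(-11) + (2/3)·1 = -3.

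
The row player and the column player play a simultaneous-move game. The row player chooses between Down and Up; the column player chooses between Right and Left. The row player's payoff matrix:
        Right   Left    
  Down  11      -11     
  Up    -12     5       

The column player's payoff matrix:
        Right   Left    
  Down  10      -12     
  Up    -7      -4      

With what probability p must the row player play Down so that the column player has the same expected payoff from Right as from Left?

p = 3/25

The column player's indifference between Right and Left determines the row player's mixing probability p:
  the column player's payoff from Right: p·10 + (1−p)·(-7) = 17p - 7
  the column player's payoff from Left: p·(-12) + (1−p)·(-4) = -8p - 4
  17p - 7 = -8p - 4  ⇒  25p = 3  ⇒  p = 3/25.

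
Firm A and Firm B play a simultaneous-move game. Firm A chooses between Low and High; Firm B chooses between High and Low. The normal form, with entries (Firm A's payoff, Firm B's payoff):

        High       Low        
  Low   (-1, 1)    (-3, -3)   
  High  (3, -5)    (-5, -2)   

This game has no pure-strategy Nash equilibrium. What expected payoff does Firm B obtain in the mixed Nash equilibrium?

-17/7

In a mixed equilibrium Firm B is indifferent between High and Low; this condition fixes p.
  Firm B's expected payoff from High: p·1 + (1−p)·(-5) = 6p - 5
  Firm B's expected payoff from Low: p·(-3) + (1−p)·(-2) = -p - 2
  6p - 5 = -p - 2  ⇒  7p = 3  ⇒  p = 3/7.
At equilibrium Firm B is indifferent across columns, so Firm B's payoff equals the payoff from High: (3/7)·1 + (4/7)·(-5) = -17/7.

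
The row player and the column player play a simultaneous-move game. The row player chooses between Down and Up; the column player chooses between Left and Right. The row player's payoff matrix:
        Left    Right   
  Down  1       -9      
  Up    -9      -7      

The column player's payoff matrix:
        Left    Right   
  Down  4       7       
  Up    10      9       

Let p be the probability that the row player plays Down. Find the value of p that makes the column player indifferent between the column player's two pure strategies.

In a mixed equilibrium the column player is indifferent between Left and Right; this condition fixes p.
  the column player's payoff to Left: p·4 + (1−p)·10 = -6p + 10
  the column player's payoff to Right: p·7 + (1−p)·9 = -2p + 9
  -6p + 10 = -2p + 9  ⇒  -4p = -1  ⇒  p = 1/4.

p = 1/4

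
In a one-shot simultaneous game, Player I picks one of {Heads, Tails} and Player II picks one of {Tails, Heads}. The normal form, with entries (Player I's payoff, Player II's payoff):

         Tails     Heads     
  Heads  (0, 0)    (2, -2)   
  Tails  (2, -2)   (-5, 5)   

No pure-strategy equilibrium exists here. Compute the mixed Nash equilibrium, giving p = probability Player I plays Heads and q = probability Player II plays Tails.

Player I's mix must leave Player II indifferent between Tails and Heads.
  Player II's payoff to Tails: p·0 + (1−p)·(-2) = 2p - 2
  Player II's payoff to Heads: p·(-2) + (1−p)·5 = -7p + 5
  2p - 2 = -7p + 5  ⇒  9p = 7  ⇒  p = 7/9.
Set Player I's expected payoff from Heads equal to that from Tails:
  Player I's expected payoff from Heads: q·0 + (1−q)·2 = -2q + 2
  Player I's expected payoff from Tails: q·2 + (1−q)·(-5) = 7q - 5
  -2q + 2 = 7q - 5  ⇒  -9q = -7  ⇒  q = 7/9.

p = 7/9, q = 7/9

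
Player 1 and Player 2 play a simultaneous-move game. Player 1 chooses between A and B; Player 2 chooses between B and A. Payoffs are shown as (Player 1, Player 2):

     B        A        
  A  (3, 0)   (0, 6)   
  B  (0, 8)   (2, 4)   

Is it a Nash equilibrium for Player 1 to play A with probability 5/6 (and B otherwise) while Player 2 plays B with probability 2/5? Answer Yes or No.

Given Player 1's mix p = 5/6, Player 2's payoff from B is 4/3 but from A is 17/3. Player 2 strictly prefers A, so Player 2 would not mix.
So the proposed profile is not a Nash equilibrium.

No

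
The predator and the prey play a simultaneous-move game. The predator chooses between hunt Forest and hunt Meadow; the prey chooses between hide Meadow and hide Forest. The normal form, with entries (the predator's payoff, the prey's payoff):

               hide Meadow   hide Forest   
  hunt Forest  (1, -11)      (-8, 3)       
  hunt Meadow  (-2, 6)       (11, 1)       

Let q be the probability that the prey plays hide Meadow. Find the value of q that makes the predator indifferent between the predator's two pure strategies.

q = 19/22

The predator's indifference between hunt Forest and hunt Meadow determines the prey's mixing probability q:
  the predator's payoff to hunt Forest: q·1 + (1−q)·(-8) = 9q - 8
  the predator's payoff to hunt Meadow: q·(-2) + (1−q)·11 = -13q + 11
  9q - 8 = -13q + 11  ⇒  22q = 19  ⇒  q = 19/22.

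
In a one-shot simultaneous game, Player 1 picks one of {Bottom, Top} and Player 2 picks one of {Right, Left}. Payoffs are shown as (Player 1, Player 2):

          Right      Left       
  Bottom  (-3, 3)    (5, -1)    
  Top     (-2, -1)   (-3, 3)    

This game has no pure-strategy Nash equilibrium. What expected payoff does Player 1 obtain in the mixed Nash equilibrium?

-19/9

For Player 1 to be willing to mix, Player 1 must be indifferent between Bottom and Top, which pins down Player 2's mix.
  Player 1's payoff from Bottom: q·(-3) + (1−q)·5 = -8q + 5
  Player 1's payoff from Top: q·(-2) + (1−q)·(-3) = q - 3
  -8q + 5 = q - 3  ⇒  -9q = -8  ⇒  q = 8/9.
At equilibrium Player 1 is indifferent across rows, so Player 1's payoff equals the payoff from Bottom: (8/9)·(-3) + (1/9)·5 = -19/9.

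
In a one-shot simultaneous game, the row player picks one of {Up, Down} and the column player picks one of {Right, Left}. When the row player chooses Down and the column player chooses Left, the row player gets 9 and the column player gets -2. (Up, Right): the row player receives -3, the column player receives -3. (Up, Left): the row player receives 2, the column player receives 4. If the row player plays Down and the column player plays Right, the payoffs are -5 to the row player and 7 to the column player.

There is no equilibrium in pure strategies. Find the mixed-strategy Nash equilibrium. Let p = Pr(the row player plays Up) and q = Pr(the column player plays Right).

p = 9/16, q = 7/9

For the column player to be willing to mix, the column player must be indifferent between Right and Left, which pins down the row player's mix.
  the column player's payoff to Right: p·(-3) + (1−p)·7 = -10p + 7
  the column player's payoff to Left: p·4 + (1−p)·(-2) = 6p - 2
  -10p + 7 = 6p - 2  ⇒  -16p = -9  ⇒  p = 9/16.
The row player's indifference between Up and Down determines the column player's mixing probability q:
  the row player's payoff to Up: q·(-3) + (1−q)·2 = -5q + 2
  the row player's payoff to Down: q·(-5) + (1−q)·9 = -14q + 9
  -5q + 2 = -14q + 9  ⇒  9q = 7  ⇒  q = 7/9.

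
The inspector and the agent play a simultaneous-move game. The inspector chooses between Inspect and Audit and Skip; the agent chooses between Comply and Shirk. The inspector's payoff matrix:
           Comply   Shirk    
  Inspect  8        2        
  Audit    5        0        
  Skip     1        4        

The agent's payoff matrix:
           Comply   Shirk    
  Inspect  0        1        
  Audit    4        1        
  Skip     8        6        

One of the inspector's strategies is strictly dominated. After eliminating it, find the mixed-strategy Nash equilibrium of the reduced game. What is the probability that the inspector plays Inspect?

The inspector's strategy Audit is strictly dominated by Inspect: 8 > 5 and 2 > 0. Eliminate Audit.
The inspector's mix must leave the agent indifferent between Comply and Shirk.
  the agent's expected payoff from Comply: p·0 + (1−p)·8 = -8p + 8
  the agent's expected payoff from Shirk: p·1 + (1−p)·6 = -5p + 6
  -8p + 8 = -5p + 6  ⇒  -3p = -2  ⇒  p = 2/3.

p = 2/3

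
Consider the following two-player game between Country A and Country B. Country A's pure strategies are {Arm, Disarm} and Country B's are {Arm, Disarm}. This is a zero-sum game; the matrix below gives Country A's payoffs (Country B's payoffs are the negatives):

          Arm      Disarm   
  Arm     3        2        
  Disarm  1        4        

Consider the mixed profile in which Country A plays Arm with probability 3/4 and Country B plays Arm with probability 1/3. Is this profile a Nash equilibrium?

No

Given Country B's mix q = 1/3, Country A's payoff from Arm is 7/3 but from Disarm is 3. Country A strictly prefers Disarm, so Country A would not mix.
So the proposed profile is not a Nash equilibrium.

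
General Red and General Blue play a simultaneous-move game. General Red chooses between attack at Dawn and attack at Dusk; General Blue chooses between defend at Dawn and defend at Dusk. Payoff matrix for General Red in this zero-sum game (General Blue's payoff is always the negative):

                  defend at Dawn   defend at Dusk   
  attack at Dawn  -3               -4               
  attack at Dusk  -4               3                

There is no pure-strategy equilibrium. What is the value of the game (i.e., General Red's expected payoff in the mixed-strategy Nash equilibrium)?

General Red's indifference between attack at Dawn and attack at Dusk determines General Blue's mixing probability q:
  General Red's expected payoff from attack at Dawn: q·(-3) + (1−q)·(-4) = q - 4
  General Red's expected payoff from attack at Dusk: q·(-4) + (1−q)·3 = -7q + 3
  q - 4 = -7q + 3  ⇒  8q = 7  ⇒  q = 7/8.
The value is General Red's expected payoff against this mix (using attack at Dawn): (7/8)·(-3) + (1/8)·(-4) = -25/8.

v = -25/8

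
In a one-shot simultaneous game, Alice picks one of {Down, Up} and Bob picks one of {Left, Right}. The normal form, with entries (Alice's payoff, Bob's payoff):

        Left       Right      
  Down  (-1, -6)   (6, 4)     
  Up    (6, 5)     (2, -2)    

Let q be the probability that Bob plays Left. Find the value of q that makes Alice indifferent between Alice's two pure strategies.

Bob's mix must leave Alice indifferent between Down and Up.
  Alice's payoff to Down: q·(-1) + (1−q)·6 = -7q + 6
  Alice's payoff to Up: q·6 + (1−q)·2 = 4q + 2
  -7q + 6 = 4q + 2  ⇒  -11q = -4  ⇒  q = 4/11.

q = 4/11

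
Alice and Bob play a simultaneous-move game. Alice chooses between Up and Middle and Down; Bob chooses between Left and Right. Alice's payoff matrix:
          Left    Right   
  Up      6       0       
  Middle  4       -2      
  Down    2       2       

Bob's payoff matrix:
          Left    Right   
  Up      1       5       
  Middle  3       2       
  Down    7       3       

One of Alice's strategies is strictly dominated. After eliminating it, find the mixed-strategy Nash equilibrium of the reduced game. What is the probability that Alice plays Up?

p = 1/2

Alice's strategy Middle is strictly dominated by Up: 6 > 4 and 0 > -2. Eliminate Middle.
For Bob to be willing to mix, Bob must be indifferent between Left and Right, which pins down Alice's mix.
  Bob's payoff to Left: p·1 + (1−p)·7 = -6p + 7
  Bob's payoff to Right: p·5 + (1−p)·3 = 2p + 3
  -6p + 7 = 2p + 3  ⇒  -8p = -4  ⇒  p = 1/2.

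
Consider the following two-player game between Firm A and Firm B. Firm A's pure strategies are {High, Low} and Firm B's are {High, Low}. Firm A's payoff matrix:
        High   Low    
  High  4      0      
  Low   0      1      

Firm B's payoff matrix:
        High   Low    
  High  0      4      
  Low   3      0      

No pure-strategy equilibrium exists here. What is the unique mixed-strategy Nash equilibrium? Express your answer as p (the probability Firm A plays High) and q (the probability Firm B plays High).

p = 3/7, q = 1/5

Firm A's mix must leave Firm B indifferent between High and Low.
  Firm B's expected payoff from High: p·0 + (1−p)·3 = -3p + 3
  Firm B's expected payoff from Low: p·4 + (1−p)·0 = 4p
  -3p + 3 = 4p  ⇒  -7p = -3  ⇒  p = 3/7.
Set Firm A's expected payoff from High equal to that from Low:
  Firm A's payoff from High: q·4 + (1−q)·0 = 4q
  Firm A's payoff from Low: q·0 + (1−q)·1 = -q + 1
  4q = -q + 1  ⇒  5q = 1  ⇒  q = 1/5.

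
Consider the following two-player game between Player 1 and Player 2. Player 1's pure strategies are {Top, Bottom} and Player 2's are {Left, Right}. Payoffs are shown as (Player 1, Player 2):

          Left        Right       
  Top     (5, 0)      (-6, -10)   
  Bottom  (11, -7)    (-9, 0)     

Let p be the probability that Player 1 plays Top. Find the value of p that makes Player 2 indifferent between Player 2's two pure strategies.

Player 1's mix must leave Player 2 indifferent between Left and Right.
  Player 2's payoff to Left: p·0 + (1−p)·(-7) = 7p - 7
  Player 2's payoff to Right: p·(-10) + (1−p)·0 = -10p
  7p - 7 = -10p  ⇒  17p = 7  ⇒  p = 7/17.

p = 7/17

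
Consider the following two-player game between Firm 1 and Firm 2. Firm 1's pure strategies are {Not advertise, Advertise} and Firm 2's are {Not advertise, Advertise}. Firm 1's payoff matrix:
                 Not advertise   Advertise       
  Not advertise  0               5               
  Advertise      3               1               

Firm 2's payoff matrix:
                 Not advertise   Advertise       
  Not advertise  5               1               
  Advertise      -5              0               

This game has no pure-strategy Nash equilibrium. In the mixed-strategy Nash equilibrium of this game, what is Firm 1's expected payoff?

15/7

Firm 2's mix must leave Firm 1 indifferent between Not advertise and Advertise.
  Firm 1's payoff from Not advertise: q·0 + (1−q)·5 = -5q + 5
  Firm 1's payoff from Advertise: q·3 + (1−q)·1 = 2q + 1
  -5q + 5 = 2q + 1  ⇒  -7q = -4  ⇒  q = 4/7.
At equilibrium Firm 1 is indifferent across rows, so Firm 1's payoff equals the payoff from Not advertise: (4/7)·0 + (3/7)·5 = 15/7.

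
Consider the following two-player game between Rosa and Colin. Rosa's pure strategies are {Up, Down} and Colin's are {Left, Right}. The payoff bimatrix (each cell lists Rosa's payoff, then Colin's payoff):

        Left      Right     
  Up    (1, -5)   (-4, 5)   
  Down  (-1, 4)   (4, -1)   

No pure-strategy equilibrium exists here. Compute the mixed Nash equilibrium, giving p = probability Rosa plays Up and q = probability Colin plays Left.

For Colin to be willing to mix, Colin must be indifferent between Left and Right, which pins down Rosa's mix.
  Colin's payoff to Left: p·(-5) + (1−p)·4 = -9p + 4
  Colin's payoff to Right: p·5 + (1−p)·(-1) = 6p - 1
  -9p + 4 = 6p - 1  ⇒  -15p = -5  ⇒  p = 1/3.
Rosa's indifference between Up and Down determines Colin's mixing probability q:
  Rosa's payoff from Up: q·1 + (1−q)·(-4) = 5q - 4
  Rosa's payoff from Down: q·(-1) + (1−q)·4 = -5q + 4
  5q - 4 = -5q + 4  ⇒  10q = 8  ⇒  q = 4/5.

p = 1/3, q = 4/5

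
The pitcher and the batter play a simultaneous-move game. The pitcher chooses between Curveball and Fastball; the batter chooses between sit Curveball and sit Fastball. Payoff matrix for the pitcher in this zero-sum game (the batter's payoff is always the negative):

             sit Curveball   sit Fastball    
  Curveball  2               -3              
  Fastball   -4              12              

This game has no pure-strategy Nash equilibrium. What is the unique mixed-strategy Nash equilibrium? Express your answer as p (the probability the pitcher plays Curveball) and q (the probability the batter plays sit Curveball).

The pitcher's mix must leave the batter indifferent between sit Curveball and sit Fastball.
  the batter's payoff to sit Curveball: p·(-2) + (1−p)·4 = -6p + 4
  the batter's payoff to sit Fastball: p·3 + (1−p)·(-12) = 15p - 12
  -6p + 4 = 15p - 12  ⇒  -21p = -16  ⇒  p = 16/21.
Set the pitcher's expected payoff from Curveball equal to that from Fastball:
  the pitcher's payoff from Curveball: q·2 + (1−q)·(-3) = 5q - 3
  the pitcher's payoff from Fastball: q·(-4) + (1−q)·12 = -16q + 12
  5q - 3 = -16q + 12  ⇒  21q = 15  ⇒  q = 5/7.

p = 16/21, q = 5/7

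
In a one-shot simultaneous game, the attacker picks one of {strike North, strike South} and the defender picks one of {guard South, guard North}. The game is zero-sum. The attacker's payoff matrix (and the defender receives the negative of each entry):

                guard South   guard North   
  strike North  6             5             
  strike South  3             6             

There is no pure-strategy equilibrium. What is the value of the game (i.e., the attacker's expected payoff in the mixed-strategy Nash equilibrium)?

v = 21/4

Set the attacker's expected payoff from strike North equal to that from strike South:
  the attacker's payoff from strike North: q·6 + (1−q)·5 = q + 5
  the attacker's payoff from strike South: q·3 + (1−q)·6 = -3q + 6
  q + 5 = -3q + 6  ⇒  4q = 1  ⇒  q = 1/4.
The value is the attacker's expected payoff against this mix (using strike North): (1/4)·6 + (3/4)·5 = 21/4.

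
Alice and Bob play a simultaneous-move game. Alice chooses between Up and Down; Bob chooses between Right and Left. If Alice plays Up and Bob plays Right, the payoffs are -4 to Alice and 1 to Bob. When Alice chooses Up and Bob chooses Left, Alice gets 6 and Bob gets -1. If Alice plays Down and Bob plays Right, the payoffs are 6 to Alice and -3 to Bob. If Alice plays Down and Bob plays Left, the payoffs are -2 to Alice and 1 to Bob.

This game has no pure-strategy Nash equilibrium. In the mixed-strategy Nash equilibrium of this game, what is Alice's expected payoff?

14/9

Set Alice's expected payoff from Up equal to that from Down:
  Alice's expected payoff from Up: q·(-4) + (1−q)·6 = -10q + 6
  Alice's expected payoff from Down: q·6 + (1−q)·(-2) = 8q - 2
  -10q + 6 = 8q - 2  ⇒  -18q = -8  ⇒  q = 4/9.
At equilibrium Alice is indifferent across rows, so Alice's payoff equals the payoff from Up: (4/9)·(-4) + (5/9)·6 = 14/9.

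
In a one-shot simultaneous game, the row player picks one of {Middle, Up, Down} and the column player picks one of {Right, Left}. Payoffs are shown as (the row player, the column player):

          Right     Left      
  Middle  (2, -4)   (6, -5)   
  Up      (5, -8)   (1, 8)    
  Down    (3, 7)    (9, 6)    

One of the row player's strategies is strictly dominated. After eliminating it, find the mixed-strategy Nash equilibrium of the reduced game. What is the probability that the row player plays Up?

p = 1/17

The row player's strategy Middle is strictly dominated by Down: 3 > 2 and 9 > 6. Eliminate Middle.
In a mixed equilibrium the column player is indifferent between Right and Left; this condition fixes p.
  the column player's payoff from Right: p·(-8) + (1−p)·7 = -15p + 7
  the column player's payoff from Left: p·8 + (1−p)·6 = 2p + 6
  -15p + 7 = 2p + 6  ⇒  -17p = -1  ⇒  p = 1/17.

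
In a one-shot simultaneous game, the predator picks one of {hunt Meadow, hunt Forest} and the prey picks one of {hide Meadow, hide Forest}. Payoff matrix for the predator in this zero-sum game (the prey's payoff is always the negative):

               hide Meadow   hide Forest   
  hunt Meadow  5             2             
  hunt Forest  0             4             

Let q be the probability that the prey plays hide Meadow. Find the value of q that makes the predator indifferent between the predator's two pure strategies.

Set the predator's expected payoff from hunt Meadow equal to that from hunt Forest:
  the predator's expected payoff from hunt Meadow: q·5 + (1−q)·2 = 3q + 2
  the predator's expected payoff from hunt Forest: q·0 + (1−q)·4 = -4q + 4
  3q + 2 = -4q + 4  ⇒  7q = 2  ⇒  q = 2/7.

q = 2/7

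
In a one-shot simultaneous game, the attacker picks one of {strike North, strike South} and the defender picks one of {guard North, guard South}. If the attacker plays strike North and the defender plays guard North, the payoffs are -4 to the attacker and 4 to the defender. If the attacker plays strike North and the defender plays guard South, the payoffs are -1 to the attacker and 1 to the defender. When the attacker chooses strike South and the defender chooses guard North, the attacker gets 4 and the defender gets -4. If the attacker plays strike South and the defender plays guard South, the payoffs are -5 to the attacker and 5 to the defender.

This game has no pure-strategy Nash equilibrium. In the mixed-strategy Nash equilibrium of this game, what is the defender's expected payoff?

2

In a mixed equilibrium the defender is indifferent between guard North and guard South; this condition fixes p.
  the defender's payoff from guard North: p·4 + (1−p)·(-4) = 8p - 4
  the defender's payoff from guard South: p·1 + (1−p)·5 = -4p + 5
  8p - 4 = -4p + 5  ⇒  12p = 9  ⇒  p = 3/4.
At equilibrium the defender is indifferent across columns, so the defender's payoff equals the payoff from guard North: (3/4)·4 + (1/4)·(-4) = 2.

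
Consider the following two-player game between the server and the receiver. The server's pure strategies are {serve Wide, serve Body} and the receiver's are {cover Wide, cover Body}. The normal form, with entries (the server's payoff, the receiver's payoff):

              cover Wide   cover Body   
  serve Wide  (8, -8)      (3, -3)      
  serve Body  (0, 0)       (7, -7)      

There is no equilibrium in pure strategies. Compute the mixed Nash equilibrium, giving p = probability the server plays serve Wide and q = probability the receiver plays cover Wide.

p = 7/12, q = 1/3

The receiver's indifference between cover Wide and cover Body determines the server's mixing probability p:
  the receiver's payoff to cover Wide: p·(-8) + (1−p)·0 = -8p
  the receiver's payoff to cover Body: p·(-3) + (1−p)·(-7) = 4p - 7
  -8p = 4p - 7  ⇒  -12p = -7  ⇒  p = 7/12.
The receiver's mix must leave the server indifferent between serve Wide and serve Body.
  the server's payoff to serve Wide: q·8 + (1−q)·3 = 5q + 3
  the server's payoff to serve Body: q·0 + (1−q)·7 = -7q + 7
  5q + 3 = -7q + 7  ⇒  12q = 4  ⇒  q = 1/3.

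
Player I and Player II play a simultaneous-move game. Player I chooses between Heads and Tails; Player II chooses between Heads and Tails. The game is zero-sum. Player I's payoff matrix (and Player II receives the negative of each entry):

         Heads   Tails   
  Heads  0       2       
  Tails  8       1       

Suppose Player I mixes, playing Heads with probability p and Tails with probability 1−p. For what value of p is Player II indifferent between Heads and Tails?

In a mixed equilibrium Player II is indifferent between Heads and Tails; this condition fixes p.
  Player II's expected payoff from Heads: p·0 + (1−p)·(-8) = 8p - 8
  Player II's expected payoff from Tails: p·(-2) + (1−p)·(-1) = -p - 1
  8p - 8 = -p - 1  ⇒  9p = 7  ⇒  p = 7/9.

p = 7/9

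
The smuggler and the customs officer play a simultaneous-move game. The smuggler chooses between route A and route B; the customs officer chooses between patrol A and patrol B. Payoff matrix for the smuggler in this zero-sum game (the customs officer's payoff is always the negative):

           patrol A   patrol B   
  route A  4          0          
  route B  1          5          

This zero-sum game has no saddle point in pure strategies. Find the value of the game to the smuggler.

In a mixed equilibrium the smuggler is indifferent between route A and route B; this condition fixes q.
  the smuggler's expected payoff from route A: q·4 + (1−q)·0 = 4q
  the smuggler's expected payoff from route B: q·1 + (1−q)·5 = -4q + 5
  4q = -4q + 5  ⇒  8q = 5  ⇒  q = 5/8.
The value is the smuggler's expected payoff against this mix (using route A): (5/8)·4 + (3/8)·0 = 5/2.

v = 5/2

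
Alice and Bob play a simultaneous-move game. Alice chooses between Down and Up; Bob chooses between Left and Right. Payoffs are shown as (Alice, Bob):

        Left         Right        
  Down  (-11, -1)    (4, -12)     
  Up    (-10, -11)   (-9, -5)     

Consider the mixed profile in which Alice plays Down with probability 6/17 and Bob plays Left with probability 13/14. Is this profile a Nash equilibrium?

Yes

Check Bob's indifference given Alice's mix p = 6/17:
  payoff from Left = -127/17; payoff from Right = -127/17 — equal.
Check Alice's indifference given Bob's mix q = 13/14:
  payoff from Down = -139/14; payoff from Up = -139/14 — equal.
Both players are indifferent, so neither can profitably deviate.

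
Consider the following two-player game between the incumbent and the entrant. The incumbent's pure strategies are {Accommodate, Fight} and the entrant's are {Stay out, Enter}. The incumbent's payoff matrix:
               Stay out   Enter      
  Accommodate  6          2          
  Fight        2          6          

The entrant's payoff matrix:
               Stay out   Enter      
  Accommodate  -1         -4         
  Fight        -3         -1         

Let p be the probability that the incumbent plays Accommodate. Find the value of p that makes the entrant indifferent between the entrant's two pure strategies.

p = 2/5

The incumbent's mix must leave the entrant indifferent between Stay out and Enter.
  the entrant's payoff to Stay out: p·(-1) + (1−p)·(-3) = 2p - 3
  the entrant's payoff to Enter: p·(-4) + (1−p)·(-1) = -3p - 1
  2p - 3 = -3p - 1  ⇒  5p = 2  ⇒  p = 2/5.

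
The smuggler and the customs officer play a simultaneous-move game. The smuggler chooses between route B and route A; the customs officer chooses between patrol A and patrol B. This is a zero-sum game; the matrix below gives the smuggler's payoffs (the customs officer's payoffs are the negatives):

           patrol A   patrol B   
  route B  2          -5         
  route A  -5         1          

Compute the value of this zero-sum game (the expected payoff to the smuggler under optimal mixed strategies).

The smuggler's indifference between route B and route A determines the customs officer's mixing probability q:
  the smuggler's payoff from route B: q·2 + (1−q)·(-5) = 7q - 5
  the smuggler's payoff from route A: q·(-5) + (1−q)·1 = -6q + 1
  7q - 5 = -6q + 1  ⇒  13q = 6  ⇒  q = 6/13.
The value is the smuggler's expected payoff against this mix (using route B): (6/13)·2 + (7/13)·(-5) = -23/13.

v = -23/13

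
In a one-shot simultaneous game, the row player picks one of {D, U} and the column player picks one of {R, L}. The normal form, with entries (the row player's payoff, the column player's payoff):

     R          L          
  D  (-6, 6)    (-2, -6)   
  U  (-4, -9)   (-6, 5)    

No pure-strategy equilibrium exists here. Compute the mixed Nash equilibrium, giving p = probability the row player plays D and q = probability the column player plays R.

p = 7/13, q = 2/3

The column player's indifference between R and L determines the row player's mixing probability p:
  the column player's payoff to R: p·6 + (1−p)·(-9) = 15p - 9
  the column player's payoff to L: p·(-6) + (1−p)·5 = -11p + 5
  15p - 9 = -11p + 5  ⇒  26p = 14  ⇒  p = 7/13.
Set the row player's expected payoff from D equal to that from U:
  the row player's expected payoff from D: q·(-6) + (1−q)·(-2) = -4q - 2
  the row player's expected payoff from U: q·(-4) + (1−q)·(-6) = 2q - 6
  -4q - 2 = 2q - 6  ⇒  -6q = -4  ⇒  q = 2/3.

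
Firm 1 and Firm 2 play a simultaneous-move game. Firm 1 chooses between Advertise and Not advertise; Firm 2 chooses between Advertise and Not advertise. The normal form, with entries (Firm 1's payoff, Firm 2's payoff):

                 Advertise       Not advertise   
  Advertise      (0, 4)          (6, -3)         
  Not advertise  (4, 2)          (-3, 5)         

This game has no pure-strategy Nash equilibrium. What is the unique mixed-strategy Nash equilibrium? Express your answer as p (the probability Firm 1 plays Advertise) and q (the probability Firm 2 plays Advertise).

Firm 1's mix must leave Firm 2 indifferent between Advertise and Not advertise.
  Firm 2's payoff to Advertise: p·4 + (1−p)·2 = 2p + 2
  Firm 2's payoff to Not advertise: p·(-3) + (1−p)·5 = -8p + 5
  2p + 2 = -8p + 5  ⇒  10p = 3  ⇒  p = 3/10.
In a mixed equilibrium Firm 1 is indifferent between Advertise and Not advertise; this condition fixes q.
  Firm 1's payoff from Advertise: q·0 + (1−q)·6 = -6q + 6
  Firm 1's payoff from Not advertise: q·4 + (1−q)·(-3) = 7q - 3
  -6q + 6 = 7q - 3  ⇒  -13q = -9  ⇒  q = 9/13.

p = 3/10, q = 9/13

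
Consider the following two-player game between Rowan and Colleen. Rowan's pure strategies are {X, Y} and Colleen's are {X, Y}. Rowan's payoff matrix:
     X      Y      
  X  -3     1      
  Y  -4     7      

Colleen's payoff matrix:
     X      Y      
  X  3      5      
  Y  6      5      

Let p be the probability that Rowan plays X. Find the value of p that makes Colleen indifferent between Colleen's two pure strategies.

p = 1/3

In a mixed equilibrium Colleen is indifferent between X and Y; this condition fixes p.
  Colleen's expected payoff from X: p·3 + (1−p)·6 = -3p + 6
  Colleen's expected payoff from Y: p·5 + (1−p)·5 = 5
  -3p + 6 = 5  ⇒  -3p = -1  ⇒  p = 1/3.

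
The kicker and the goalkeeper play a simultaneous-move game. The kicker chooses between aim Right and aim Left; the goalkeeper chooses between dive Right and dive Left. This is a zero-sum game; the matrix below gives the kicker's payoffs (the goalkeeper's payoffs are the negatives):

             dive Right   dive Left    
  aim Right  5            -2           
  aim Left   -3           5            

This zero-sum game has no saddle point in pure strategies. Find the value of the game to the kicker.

In a mixed equilibrium the kicker is indifferent between aim Right and aim Left; this condition fixes q.
  the kicker's expected payoff from aim Right: q·5 + (1−q)·(-2) = 7q - 2
  the kicker's expected payoff from aim Left: q·(-3) + (1−q)·5 = -8q + 5
  7q - 2 = -8q + 5  ⇒  15q = 7  ⇒  q = 7/15.
The value is the kicker's expected payoff against this mix (using aim Right): (7/15)·5 + (8/15)·(-2) = 19/15.

v = 19/15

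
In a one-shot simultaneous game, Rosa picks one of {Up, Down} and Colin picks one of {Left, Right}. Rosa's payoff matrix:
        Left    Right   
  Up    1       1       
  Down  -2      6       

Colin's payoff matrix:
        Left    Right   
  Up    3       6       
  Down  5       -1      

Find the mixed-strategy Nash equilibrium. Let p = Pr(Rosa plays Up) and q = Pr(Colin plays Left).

In a mixed equilibrium Colin is indifferent between Left and Right; this condition fixes p.
  Colin's expected payoff from Left: p·3 + (1−p)·5 = -2p + 5
  Colin's expected payoff from Right: p·6 + (1−p)·(-1) = 7p - 1
  -2p + 5 = 7p - 1  ⇒  -9p = -6  ⇒  p = 2/3.
Colin's mix must leave Rosa indifferent between Up and Down.
  Rosa's payoff to Up: q·1 + (1−q)·1 = 1
  Rosa's payoff to Down: q·(-2) + (1−q)·6 = -8q + 6
  1 = -8q + 6  ⇒  8q = 5  ⇒  q = 5/8.

p = 2/3, q = 5/8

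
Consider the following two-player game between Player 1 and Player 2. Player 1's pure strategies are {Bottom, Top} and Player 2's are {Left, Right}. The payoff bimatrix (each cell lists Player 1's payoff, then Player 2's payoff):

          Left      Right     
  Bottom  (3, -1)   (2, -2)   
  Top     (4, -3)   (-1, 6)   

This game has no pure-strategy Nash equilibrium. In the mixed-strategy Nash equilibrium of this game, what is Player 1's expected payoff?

In a mixed equilibrium Player 1 is indifferent between Bottom and Top; this condition fixes q.
  Player 1's expected payoff from Bottom: q·3 + (1−q)·2 = q + 2
  Player 1's expected payoff from Top: q·4 + (1−q)·(-1) = 5q - 1
  q + 2 = 5q - 1  ⇒  -4q = -3  ⇒  q = 3/4.
At equilibrium Player 1 is indifferent across rows, so Player 1's payoff equals the payoff from Bottom: (3/4)·3 + (1/4)·2 = 11/4.

11/4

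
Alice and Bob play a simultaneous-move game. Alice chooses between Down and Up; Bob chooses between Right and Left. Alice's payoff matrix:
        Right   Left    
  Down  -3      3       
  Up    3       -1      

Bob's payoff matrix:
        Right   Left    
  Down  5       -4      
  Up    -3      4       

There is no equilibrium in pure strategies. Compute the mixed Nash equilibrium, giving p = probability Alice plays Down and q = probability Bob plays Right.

Bob's indifference between Right and Left determines Alice's mixing probability p:
  Bob's payoff from Right: p·5 + (1−p)·(-3) = 8p - 3
  Bob's payoff from Left: p·(-4) + (1−p)·4 = -8p + 4
  8p - 3 = -8p + 4  ⇒  16p = 7  ⇒  p = 7/16.
For Alice to be willing to mix, Alice must be indifferent between Down and Up, which pins down Bob's mix.
  Alice's expected payoff from Down: q·(-3) + (1−q)·3 = -6q + 3
  Alice's expected payoff from Up: q·3 + (1−q)·(-1) = 4q - 1
  -6q + 3 = 4q - 1  ⇒  -10q = -4  ⇒  q = 2/5.

p = 7/16, q = 2/5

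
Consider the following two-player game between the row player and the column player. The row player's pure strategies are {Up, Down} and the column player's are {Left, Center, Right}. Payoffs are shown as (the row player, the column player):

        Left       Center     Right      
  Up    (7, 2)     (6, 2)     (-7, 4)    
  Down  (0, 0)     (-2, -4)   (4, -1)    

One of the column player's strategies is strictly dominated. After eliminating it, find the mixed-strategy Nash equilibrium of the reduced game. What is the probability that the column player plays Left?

The column player's strategy Center is strictly dominated by Right: 4 > 2 and -1 > -4. Eliminate Center.
Set the row player's expected payoff from Up equal to that from Down:
  the row player's payoff from Up: q·7 + (1−q)·(-7) = 14q - 7
  the row player's payoff from Down: q·0 + (1−q)·4 = -4q + 4
  14q - 7 = -4q + 4  ⇒  18q = 11  ⇒  q = 11/18.

q = 11/18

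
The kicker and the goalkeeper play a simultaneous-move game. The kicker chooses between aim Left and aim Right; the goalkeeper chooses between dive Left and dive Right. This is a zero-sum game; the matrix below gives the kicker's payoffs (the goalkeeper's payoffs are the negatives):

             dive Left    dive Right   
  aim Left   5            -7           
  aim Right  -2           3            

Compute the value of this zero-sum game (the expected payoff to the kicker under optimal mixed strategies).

In a mixed equilibrium the kicker is indifferent between aim Left and aim Right; this condition fixes q.
  the kicker's payoff from aim Left: q·5 + (1−q)·(-7) = 12q - 7
  the kicker's payoff from aim Right: q·(-2) + (1−q)·3 = -5q + 3
  12q - 7 = -5q + 3  ⇒  17q = 10  ⇒  q = 10/17.
The value is the kicker's expected payoff against this mix (using aim Left): (10/17)·5 + (7/17)·(-7) = 1/17.

v = 1/17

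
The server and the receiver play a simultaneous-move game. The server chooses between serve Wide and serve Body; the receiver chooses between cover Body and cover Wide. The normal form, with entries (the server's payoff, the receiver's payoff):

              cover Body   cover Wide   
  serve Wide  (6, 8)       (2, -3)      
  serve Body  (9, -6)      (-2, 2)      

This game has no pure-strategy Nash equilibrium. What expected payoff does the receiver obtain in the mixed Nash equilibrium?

The server's mix must leave the receiver indifferent between cover Body and cover Wide.
  the receiver's payoff from cover Body: p·8 + (1−p)·(-6) = 14p - 6
  the receiver's payoff from cover Wide: p·(-3) + (1−p)·2 = -5p + 2
  14p - 6 = -5p + 2  ⇒  19p = 8  ⇒  p = 8/19.
At equilibrium the receiver is indifferent across columns, so the receiver's payoff equals the payoff from cover Body: (8/19)·8 + (11/19)·(-6) = -2/19.

-2/19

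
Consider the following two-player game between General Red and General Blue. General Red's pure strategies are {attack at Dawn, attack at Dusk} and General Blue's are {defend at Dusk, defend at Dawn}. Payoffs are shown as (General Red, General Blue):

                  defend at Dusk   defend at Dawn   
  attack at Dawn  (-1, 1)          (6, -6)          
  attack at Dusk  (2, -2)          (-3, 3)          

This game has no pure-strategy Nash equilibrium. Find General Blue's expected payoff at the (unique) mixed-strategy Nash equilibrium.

-3/4

In a mixed equilibrium General Blue is indifferent between defend at Dusk and defend at Dawn; this condition fixes p.
  General Blue's payoff to defend at Dusk: p·1 + (1−p)·(-2) = 3p - 2
  General Blue's payoff to defend at Dawn: p·(-6) + (1−p)·3 = -9p + 3
  3p - 2 = -9p + 3  ⇒  12p = 5  ⇒  p = 5/12.
At equilibrium General Blue is indifferent across columns, so General Blue's payoff equals the payoff from defend at Dusk: (5/12)·1 + (7/12)·(-2) = -3/4.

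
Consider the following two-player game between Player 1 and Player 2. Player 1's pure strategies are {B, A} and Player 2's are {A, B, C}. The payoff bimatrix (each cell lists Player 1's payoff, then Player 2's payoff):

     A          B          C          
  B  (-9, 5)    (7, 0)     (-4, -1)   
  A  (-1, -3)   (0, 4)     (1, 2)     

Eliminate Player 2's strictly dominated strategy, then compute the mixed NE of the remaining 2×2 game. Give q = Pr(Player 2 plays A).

q = 7/15

Player 2's strategy C is strictly dominated by B: 0 > -1 and 4 > 2. Eliminate C.
Player 1's indifference between B and A determines Player 2's mixing probability q:
  Player 1's expected payoff from B: q·(-9) + (1−q)·7 = -16q + 7
  Player 1's expected payoff from A: q·(-1) + (1−q)·0 = -q
  -16q + 7 = -q  ⇒  -15q = -7  ⇒  q = 7/15.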